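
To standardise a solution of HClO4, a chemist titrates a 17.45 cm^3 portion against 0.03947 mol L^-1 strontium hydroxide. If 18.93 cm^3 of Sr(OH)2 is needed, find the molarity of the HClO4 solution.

n(Sr(OH)2) delivered = 0.03947 x 0.01893 = 0.0007472 mol.
The reaction is 2 HClO4 + 1 Sr(OH)2, so n(HClO4) = 0.0007472 x 2/1 = 0.001494 mol.
[HClO4] = 0.001494 mol / 0.01745 L = 0.0856 M.

0.0856 M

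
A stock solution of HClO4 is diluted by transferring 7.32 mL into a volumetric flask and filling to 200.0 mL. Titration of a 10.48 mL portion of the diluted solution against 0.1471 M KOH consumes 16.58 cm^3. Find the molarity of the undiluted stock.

n(KOH) = 0.1471 x 0.01658 = 0.002439 mol.
n(HClO4) in the aliquot = 0.002439 mol.
[diluted HClO4] = 0.002439 / 0.01048 = 0.2327 M.
Dilution factor = 200.0/7.320 = 27.32, so [stock] = 0.2327 x 27.32 = 6.36 M.

6.36 M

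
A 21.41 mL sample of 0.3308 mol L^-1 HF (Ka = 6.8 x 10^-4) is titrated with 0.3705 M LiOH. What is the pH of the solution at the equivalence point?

8.20

n(HF) = 0.3308 x 0.02141 = 0.007082 mol; V(LiOH) at equivalence = 0.007082/0.3705 = 0.01912 L.
At equivalence all the acid is converted to F-; total volume = 0.02141 + 0.01912 = 0.04053 L, so [F-] = 0.007082/0.04053 = 0.1748 M.
Kb = Kw/Ka = 1.0e-14 / 6.8 x 10^-4 = 1.47e-11.
[OH^-] = sqrt(Kb x [F-]) = sqrt(1.47e-11 x 0.1748) = 1.60e-6 M.
pOH = 5.80, so pH = 14.00 - 5.80 = 8.20.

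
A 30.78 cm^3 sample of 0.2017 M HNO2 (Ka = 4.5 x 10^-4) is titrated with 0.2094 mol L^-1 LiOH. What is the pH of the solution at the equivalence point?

8.18

n(HNO2) = 0.2017 x 0.03078 = 0.006208 mol; V(LiOH) at equivalence = 0.006208/0.2094 = 0.02965 L.
At equivalence all the acid is converted to NO2-; total volume = 0.03078 + 0.02965 = 0.06043 L, so [NO2-] = 0.006208/0.06043 = 0.1027 M.
Kb = Kw/Ka = 1.0e-14 / 4.5 x 10^-4 = 2.22e-11.
[OH^-] = sqrt(Kb x [NO2-]) = sqrt(2.22e-11 x 0.1027) = 1.51e-6 M.
pOH = 5.82, so pH = 14.00 - 5.82 = 8.18.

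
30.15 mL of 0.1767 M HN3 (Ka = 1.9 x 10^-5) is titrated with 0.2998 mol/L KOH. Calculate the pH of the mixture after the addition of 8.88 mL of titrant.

Initial n(HN3) = 0.1767 x 0.03015 = 0.005328 mol.
n(KOH) added = 0.2998 x 0.008880 = 0.002662 mol, converting that many moles of HN3 to N3-.
Remaining n(HN3) = 0.002665 mol; n(N3-) = 0.002662 mol.
By Henderson-Hasselbalch, pH = pKa + log([A^-]/[HA]) = 4.72 + log(0.002662/0.002665) = 4.72 + (-0.00) = 4.72.

4.72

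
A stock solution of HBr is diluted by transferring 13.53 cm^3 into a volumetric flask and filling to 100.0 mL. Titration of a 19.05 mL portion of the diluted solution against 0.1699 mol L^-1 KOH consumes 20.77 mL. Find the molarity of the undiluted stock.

n(KOH) = 0.1699 x 0.02077 = 0.003529 mol.
n(HBr) in the aliquot = 0.003529 mol.
[diluted HBr] = 0.003529 / 0.01905 = 0.1852 M.
Dilution factor = 100.0/13.53 = 7.391, so [stock] = 0.1852 x 7.391 = 1.37 M.

1.37 M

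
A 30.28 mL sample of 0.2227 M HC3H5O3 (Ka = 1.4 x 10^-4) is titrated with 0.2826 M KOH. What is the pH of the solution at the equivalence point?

n(HC3H5O3) = 0.2227 x 0.03028 = 0.006743 mol; V(KOH) at equivalence = 0.006743/0.2826 = 0.02386 L.
At equivalence all the acid is converted to C3H5O3-; total volume = 0.03028 + 0.02386 = 0.05414 L, so [C3H5O3-] = 0.006743/0.05414 = 0.1245 M.
Kb = Kw/Ka = 1.0e-14 / 1.4 x 10^-4 = 7.14e-11.
[OH^-] = sqrt(Kb x [C3H5O3-]) = sqrt(7.14e-11 x 0.1245) = 2.98e-6 M.
pOH = 5.53, so pH = 14.00 - 5.53 = 8.47.

8.47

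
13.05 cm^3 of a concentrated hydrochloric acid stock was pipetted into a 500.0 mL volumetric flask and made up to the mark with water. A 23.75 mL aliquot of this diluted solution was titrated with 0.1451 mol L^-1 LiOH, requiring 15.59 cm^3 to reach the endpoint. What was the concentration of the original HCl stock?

3.65 M

n(LiOH) = 0.1451 x 0.01559 = 0.002262 mol.
n(HCl) in the aliquot = 0.002262 mol.
[diluted HCl] = 0.002262 / 0.02375 = 0.09525 M.
Dilution factor = 500.0/13.05 = 38.31, so [stock] = 0.09525 x 38.31 = 3.65 M.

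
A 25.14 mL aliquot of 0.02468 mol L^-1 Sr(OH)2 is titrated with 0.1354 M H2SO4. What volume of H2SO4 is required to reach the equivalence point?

n(Sr(OH)2) = 0.02468 mol/L x 0.02514 L = 0.0006205 mol.
At equivalence n(H2SO4) = n(Sr(OH)2) = 0.0006205 mol.
V(H2SO4) = 0.0006205 / 0.1354 = 0.004582 L = 4.58 mL.

4.58 mL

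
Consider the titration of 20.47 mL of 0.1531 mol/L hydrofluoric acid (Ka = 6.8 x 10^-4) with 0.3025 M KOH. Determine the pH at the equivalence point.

8.09

n(HF) = 0.1531 x 0.02047 = 0.003134 mol; V(KOH) at equivalence = 0.003134/0.3025 = 0.01036 L.
At equivalence all the acid is converted to F-; total volume = 0.02047 + 0.01036 = 0.03083 L, so [F-] = 0.003134/0.03083 = 0.1017 M.
Kb = Kw/Ka = 1.0e-14 / 6.8 x 10^-4 = 1.47e-11.
[OH^-] = sqrt(Kb x [F-]) = sqrt(1.47e-11 x 0.1017) = 1.22e-6 M.
pOH = 5.91, so pH = 14.00 - 5.91 = 8.09.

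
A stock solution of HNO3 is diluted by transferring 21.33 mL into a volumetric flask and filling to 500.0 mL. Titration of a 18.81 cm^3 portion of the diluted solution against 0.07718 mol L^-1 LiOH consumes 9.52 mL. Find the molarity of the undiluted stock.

0.916 M

n(LiOH) = 0.07718 x 0.009520 = 0.0007348 mol.
n(HNO3) in the aliquot = 0.0007348 mol.
[diluted HNO3] = 0.0007348 / 0.01881 = 0.03906 M.
Dilution factor = 500.0/21.33 = 23.44, so [stock] = 0.03906 x 23.44 = 0.916 M.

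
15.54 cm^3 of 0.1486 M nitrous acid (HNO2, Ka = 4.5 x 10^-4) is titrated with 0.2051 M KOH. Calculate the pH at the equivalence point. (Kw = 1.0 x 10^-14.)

8.14

n(HNO2) = 0.1486 x 0.01554 = 0.002309 mol; V(KOH) at equivalence = 0.002309/0.2051 = 0.01126 L.
At equivalence all the acid is converted to NO2-; total volume = 0.01554 + 0.01126 = 0.02680 L, so [NO2-] = 0.002309/0.02680 = 0.08617 M.
Kb = Kw/Ka = 1.0e-14 / 4.5 x 10^-4 = 2.22e-11.
[OH^-] = sqrt(Kb x [NO2-]) = sqrt(2.22e-11 x 0.08617) = 1.38e-6 M.
pOH = 5.86, so pH = 14.00 - 5.86 = 8.14.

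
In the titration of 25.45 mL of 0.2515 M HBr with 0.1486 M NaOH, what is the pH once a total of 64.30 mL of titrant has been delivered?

n(acid) = 0.2515 x 0.02545 = 0.006401 mol; n(NaOH) added = 0.1486 x 0.06430 = 0.009555 mol.
Base is in excess by 0.009555 - 0.006401 = 0.003154 mol in a total volume of 0.08975 L.
[OH^-] = 0.003154/0.08975 = 0.03515 M, so pOH = 1.45 and pH = 14.00 - 1.45 = 12.55.

12.55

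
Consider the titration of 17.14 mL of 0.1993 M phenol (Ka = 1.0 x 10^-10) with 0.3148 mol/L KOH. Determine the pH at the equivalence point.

11.54

n(C6H5OH) = 0.1993 x 0.01714 = 0.003416 mol; V(KOH) at equivalence = 0.003416/0.3148 = 0.01085 L.
At equivalence all the acid is converted to C6H5O-; total volume = 0.01714 + 0.01085 = 0.02799 L, so [C6H5O-] = 0.003416/0.02799 = 0.1220 M.
Kb = Kw/Ka = 1.0e-14 / 1.0 x 10^-10 = 0.000100.
[OH^-] = sqrt(Kb x [C6H5O-]) = sqrt(0.000100 x 0.1220) = 0.00349 M.
pOH = 2.46, so pH = 14.00 - 2.46 = 11.54.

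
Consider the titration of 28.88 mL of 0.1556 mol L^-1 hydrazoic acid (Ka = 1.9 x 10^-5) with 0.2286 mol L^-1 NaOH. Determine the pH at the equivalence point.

n(HN3) = 0.1556 x 0.02888 = 0.004494 mol; V(NaOH) at equivalence = 0.004494/0.2286 = 0.01966 L.
At equivalence all the acid is converted to N3-; total volume = 0.02888 + 0.01966 = 0.04854 L, so [N3-] = 0.004494/0.04854 = 0.09258 M.
Kb = Kw/Ka = 1.0e-14 / 1.9 x 10^-5 = 5.26e-10.
[OH^-] = sqrt(Kb x [N3-]) = sqrt(5.26e-10 x 0.09258) = 6.98e-6 M.
pOH = 5.16, so pH = 14.00 - 5.16 = 8.84.

8.84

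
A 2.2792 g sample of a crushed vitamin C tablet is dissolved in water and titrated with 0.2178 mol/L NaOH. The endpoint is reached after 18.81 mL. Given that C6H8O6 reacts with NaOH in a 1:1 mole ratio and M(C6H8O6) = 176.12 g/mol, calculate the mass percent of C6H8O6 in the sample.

31.7%

n(NaOH) = 0.2178 x 0.01881 = 0.004097 mol.
n(C6H8O6) = 0.004097 / 1 = 0.004097 mol.
mass of C6H8O6 = 0.004097 x 176.12 = 0.7215 g.
% purity = 0.7215 / 2.2792 x 100 = 31.7%.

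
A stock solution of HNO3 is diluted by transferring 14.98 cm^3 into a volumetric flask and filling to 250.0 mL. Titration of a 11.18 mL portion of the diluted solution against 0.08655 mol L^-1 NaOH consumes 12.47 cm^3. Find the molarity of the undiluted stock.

n(NaOH) = 0.08655 x 0.01247 = 0.001079 mol.
n(HNO3) in the aliquot = 0.001079 mol.
[diluted HNO3] = 0.001079 / 0.01118 = 0.09654 M.
Dilution factor = 250.0/14.98 = 16.69, so [stock] = 0.09654 x 16.69 = 1.61 M.

1.61 M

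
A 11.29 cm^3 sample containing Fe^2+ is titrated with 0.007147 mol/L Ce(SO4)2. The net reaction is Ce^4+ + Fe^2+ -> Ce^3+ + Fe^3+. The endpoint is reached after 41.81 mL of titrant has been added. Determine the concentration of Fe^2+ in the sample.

n(Ce(SO4)2) = 0.007147 x 0.04181 = 0.0002988 mol.
From the balanced equation, 1 mol Ce(SO4)2 reacts with 1 mol Fe^2+, so n(Fe^2+) = 0.0002988 x 1/1 = 0.0002988 mol.
[Fe^2+] = 0.0002988 / 0.01129 L = 0.0265 M.

0.0265 M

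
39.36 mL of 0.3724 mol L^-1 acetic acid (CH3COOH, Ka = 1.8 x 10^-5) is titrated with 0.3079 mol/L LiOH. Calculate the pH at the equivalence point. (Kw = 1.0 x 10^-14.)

8.99

n(CH3COOH) = 0.3724 x 0.03936 = 0.01466 mol; V(LiOH) at equivalence = 0.01466/0.3079 = 0.04761 L.
At equivalence all the acid is converted to CH3COO-; total volume = 0.03936 + 0.04761 = 0.08697 L, so [CH3COO-] = 0.01466/0.08697 = 0.1685 M.
Kb = Kw/Ka = 1.0e-14 / 1.8 x 10^-5 = 5.56e-10.
[OH^-] = sqrt(Kb x [CH3COO-]) = sqrt(5.56e-10 x 0.1685) = 9.68e-6 M.
pOH = 5.01, so pH = 14.00 - 5.01 = 8.99.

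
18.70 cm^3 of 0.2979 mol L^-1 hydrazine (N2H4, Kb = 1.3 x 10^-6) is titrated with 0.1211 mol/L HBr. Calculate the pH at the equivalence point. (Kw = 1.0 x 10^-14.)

4.59

n(N2H4) = 0.2979 x 0.01870 = 0.005571 mol; V(HBr) at equivalence = 0.005571/0.1211 = 0.04600 L.
At equivalence the base is fully converted to N2H5+; total volume = 0.06470 L, so [N2H5+] = 0.005571/0.06470 = 0.08610 M.
Ka(N2H5+) = Kw/Kb = 1.0e-14 / 1.3 x 10^-6 = 7.69e-9.
[H^+] = sqrt(Ka x [N2H5+]) = sqrt(7.69e-9 x 0.08610) = 2.57e-5 M.
pH = -log(2.57e-5) = 4.59.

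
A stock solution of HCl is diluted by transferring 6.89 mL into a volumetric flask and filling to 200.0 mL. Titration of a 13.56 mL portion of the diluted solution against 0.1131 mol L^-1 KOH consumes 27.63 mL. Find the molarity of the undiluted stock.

6.69 M

n(KOH) = 0.1131 x 0.02763 = 0.003125 mol.
n(HCl) in the aliquot = 0.003125 mol.
[diluted HCl] = 0.003125 / 0.01356 = 0.2305 M.
Dilution factor = 200.0/6.890 = 29.03, so [stock] = 0.2305 x 29.03 = 6.69 M.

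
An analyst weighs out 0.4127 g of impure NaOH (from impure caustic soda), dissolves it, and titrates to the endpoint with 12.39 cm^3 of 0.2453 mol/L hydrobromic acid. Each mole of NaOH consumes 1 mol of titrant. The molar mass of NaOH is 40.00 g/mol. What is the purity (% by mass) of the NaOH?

n(HBr) = 0.2453 x 0.01239 = 0.003039 mol.
n(NaOH) = 0.003039 / 1 = 0.003039 mol.
mass of NaOH = 0.003039 x 40.00 = 0.1216 g.
% purity = 0.1216 / 0.4127 x 100 = 29.5%.

29.5%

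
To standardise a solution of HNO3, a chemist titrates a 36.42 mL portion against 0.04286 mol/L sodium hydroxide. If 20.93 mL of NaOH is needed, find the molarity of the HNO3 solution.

0.0246 M

n(NaOH) delivered = 0.04286 x 0.02093 = 0.0008971 mol.
For a 1:1 reaction, n(HNO3) = 0.0008971 mol.
[HNO3] = 0.0008971 mol / 0.03642 L = 0.0246 M.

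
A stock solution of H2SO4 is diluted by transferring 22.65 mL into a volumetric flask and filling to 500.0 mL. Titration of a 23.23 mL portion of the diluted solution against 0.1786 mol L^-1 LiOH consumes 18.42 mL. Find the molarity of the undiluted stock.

n(LiOH) = 0.1786 x 0.01842 = 0.003290 mol.
n(H2SO4) in the aliquot = 0.003290 x 1/2 = 0.001645 mol.
[diluted H2SO4] = 0.001645 / 0.02323 = 0.07081 M.
Dilution factor = 500.0/22.65 = 22.08, so [stock] = 0.07081 x 22.08 = 1.56 M.

1.56 M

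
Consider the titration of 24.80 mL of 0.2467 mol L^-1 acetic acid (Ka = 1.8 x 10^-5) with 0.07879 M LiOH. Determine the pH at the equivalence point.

n(CH3COOH) = 0.2467 x 0.02480 = 0.006118 mol; V(LiOH) at equivalence = 0.006118/0.07879 = 0.07765 L.
At equivalence all the acid is converted to CH3COO-; total volume = 0.02480 + 0.07765 = 0.1025 L, so [CH3COO-] = 0.006118/0.1025 = 0.05972 M.
Kb = Kw/Ka = 1.0e-14 / 1.8 x 10^-5 = 5.56e-10.
[OH^-] = sqrt(Kb x [CH3COO-]) = sqrt(5.56e-10 x 0.05972) = 5.76e-6 M.
pOH = 5.24, so pH = 14.00 - 5.24 = 8.76.

8.76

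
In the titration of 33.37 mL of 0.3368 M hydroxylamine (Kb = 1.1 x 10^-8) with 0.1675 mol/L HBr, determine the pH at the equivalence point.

n(NH2OH) = 0.3368 x 0.03337 = 0.01124 mol; V(HBr) at equivalence = 0.01124/0.1675 = 0.06710 L.
At equivalence the base is fully converted to NH3OH+; total volume = 0.1005 L, so [NH3OH+] = 0.01124/0.1005 = 0.1119 M.
Ka(NH3OH+) = Kw/Kb = 1.0e-14 / 1.1 x 10^-8 = 9.09e-7.
[H^+] = sqrt(Ka x [NH3OH+]) = sqrt(9.09e-7 x 0.1119) = 0.000319 M.
pH = -log(0.000319) = 3.50.

3.50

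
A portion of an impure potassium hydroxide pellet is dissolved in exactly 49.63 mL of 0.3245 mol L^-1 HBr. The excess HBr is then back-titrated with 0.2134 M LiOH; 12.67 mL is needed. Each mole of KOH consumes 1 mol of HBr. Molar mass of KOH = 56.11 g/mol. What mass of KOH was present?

Total n(HBr) added = 0.3245 x 0.04963 = 0.01610 mol.
n(LiOH) used = 0.2134 x 0.01267 = 0.002704 mol, which equals the excess n(HBr).
So n(HBr) consumed by the sample = 0.01610 - 0.002704 = 0.01340 mol.
n(KOH) = 0.01340 / 1 = 0.01340 mol.
mass = 0.01340 mol x 56.11 g/mol = 0.752 g.

0.752 g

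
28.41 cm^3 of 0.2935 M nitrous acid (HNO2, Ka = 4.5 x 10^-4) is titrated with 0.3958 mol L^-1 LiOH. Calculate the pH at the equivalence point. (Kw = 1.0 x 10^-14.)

n(HNO2) = 0.2935 x 0.02841 = 0.008338 mol; V(LiOH) at equivalence = 0.008338/0.3958 = 0.02107 L.
At equivalence all the acid is converted to NO2-; total volume = 0.02841 + 0.02107 = 0.04948 L, so [NO2-] = 0.008338/0.04948 = 0.1685 M.
Kb = Kw/Ka = 1.0e-14 / 4.5 x 10^-4 = 2.22e-11.
[OH^-] = sqrt(Kb x [NO2-]) = sqrt(2.22e-11 x 0.1685) = 1.94e-6 M.
pOH = 5.71, so pH = 14.00 - 5.71 = 8.29.

8.29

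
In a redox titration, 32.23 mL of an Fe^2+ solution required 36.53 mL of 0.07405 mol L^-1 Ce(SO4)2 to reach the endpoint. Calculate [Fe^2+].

0.0839 M

n(Ce(SO4)2) = 0.07405 x 0.03653 = 0.002705 mol.
From the balanced equation, 1 mol Ce(SO4)2 reacts with 1 mol Fe^2+, so n(Fe^2+) = 0.002705 x 1/1 = 0.002705 mol.
[Fe^2+] = 0.002705 / 0.03223 L = 0.0839 M.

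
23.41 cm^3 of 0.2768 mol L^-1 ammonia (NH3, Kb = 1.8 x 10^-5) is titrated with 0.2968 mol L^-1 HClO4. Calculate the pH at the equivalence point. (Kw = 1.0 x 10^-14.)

5.05

n(NH3) = 0.2768 x 0.02341 = 0.006480 mol; V(HClO4) at equivalence = 0.006480/0.2968 = 0.02183 L.
At equivalence the base is fully converted to NH4+; total volume = 0.04524 L, so [NH4+] = 0.006480/0.04524 = 0.1432 M.
Ka(NH4+) = Kw/Kb = 1.0e-14 / 1.8 x 10^-5 = 5.56e-10.
[H^+] = sqrt(Ka x [NH4+]) = sqrt(5.56e-10 x 0.1432) = 8.92e-6 M.
pH = -log(8.92e-6) = 5.05.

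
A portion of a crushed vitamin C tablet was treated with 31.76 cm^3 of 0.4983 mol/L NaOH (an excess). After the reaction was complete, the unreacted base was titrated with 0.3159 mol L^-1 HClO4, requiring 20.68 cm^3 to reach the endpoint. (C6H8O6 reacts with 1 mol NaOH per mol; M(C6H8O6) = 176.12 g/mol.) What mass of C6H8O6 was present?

Total n(NaOH) added = 0.4983 x 0.03176 = 0.01583 mol.
n(HClO4) used = 0.3159 x 0.02068 = 0.006533 mol, which equals the excess n(NaOH).
So n(NaOH) consumed by the sample = 0.01583 - 0.006533 = 0.009293 mol.
n(C6H8O6) = 0.009293 / 1 = 0.009293 mol.
mass = 0.009293 mol x 176.12 g/mol = 1.64 g.

1.64 g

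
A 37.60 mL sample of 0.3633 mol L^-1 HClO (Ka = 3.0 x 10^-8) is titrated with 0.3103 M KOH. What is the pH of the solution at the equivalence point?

10.37

n(HClO) = 0.3633 x 0.03760 = 0.01366 mol; V(KOH) at equivalence = 0.01366/0.3103 = 0.04402 L.
At equivalence all the acid is converted to ClO-; total volume = 0.03760 + 0.04402 = 0.08162 L, so [ClO-] = 0.01366/0.08162 = 0.1674 M.
Kb = Kw/Ka = 1.0e-14 / 3.0 x 10^-8 = 3.33e-7.
[OH^-] = sqrt(Kb x [ClO-]) = sqrt(3.33e-7 x 0.1674) = 0.000236 M.
pOH = 3.63, so pH = 14.00 - 3.63 = 10.37.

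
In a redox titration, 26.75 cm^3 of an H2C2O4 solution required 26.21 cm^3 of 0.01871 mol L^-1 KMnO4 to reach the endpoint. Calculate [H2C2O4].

n(KMnO4) = 0.01871 x 0.02621 = 0.0004904 mol.
From the balanced equation, 2 mol KMnO4 reacts with 5 mol H2C2O4, so n(H2C2O4) = 0.0004904 x 5/2 = 0.001226 mol.
[H2C2O4] = 0.001226 / 0.02675 L = 0.0458 M.

0.0458 M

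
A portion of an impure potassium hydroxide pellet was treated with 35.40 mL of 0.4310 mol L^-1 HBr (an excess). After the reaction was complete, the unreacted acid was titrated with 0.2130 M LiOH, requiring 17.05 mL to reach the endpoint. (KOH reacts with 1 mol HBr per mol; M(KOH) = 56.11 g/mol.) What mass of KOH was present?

Total n(HBr) added = 0.4310 x 0.03540 = 0.01526 mol.
n(LiOH) used = 0.2130 x 0.01705 = 0.003632 mol, which equals the excess n(HBr).
So n(HBr) consumed by the sample = 0.01526 - 0.003632 = 0.01163 mol.
n(KOH) = 0.01163 / 1 = 0.01163 mol.
mass = 0.01163 mol x 56.11 g/mol = 0.652 g.

0.652 g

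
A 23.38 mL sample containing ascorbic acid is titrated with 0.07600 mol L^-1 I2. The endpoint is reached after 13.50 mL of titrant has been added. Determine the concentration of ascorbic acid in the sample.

n(I2) = 0.07600 x 0.01350 = 0.001026 mol.
From the balanced equation, 1 mol I2 reacts with 1 mol ascorbic acid, so n(ascorbic acid) = 0.001026 x 1/1 = 0.001026 mol.
[ascorbic acid] = 0.001026 / 0.02338 L = 0.0439 M.

0.0439 M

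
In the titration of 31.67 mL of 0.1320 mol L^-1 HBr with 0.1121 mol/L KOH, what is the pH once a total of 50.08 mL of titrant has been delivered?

12.24

n(acid) = 0.1320 x 0.03167 = 0.004180 mol; n(KOH) added = 0.1121 x 0.05008 = 0.005614 mol.
Base is in excess by 0.005614 - 0.004180 = 0.001434 mol in a total volume of 0.08175 L.
[OH^-] = 0.001434/0.08175 = 0.01754 M, so pOH = 1.76 and pH = 14.00 - 1.76 = 12.24.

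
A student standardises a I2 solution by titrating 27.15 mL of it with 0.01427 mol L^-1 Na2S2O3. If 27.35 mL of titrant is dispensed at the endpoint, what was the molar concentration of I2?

0.00719 M

n(Na2S2O3) = 0.01427 x 0.02735 = 0.0003903 mol.
From the balanced equation, 2 mol Na2S2O3 reacts with 1 mol I2, so n(I2) = 0.0003903 x 1/2 = 0.0001951 mol.
[I2] = 0.0001951 / 0.02715 L = 0.00719 M.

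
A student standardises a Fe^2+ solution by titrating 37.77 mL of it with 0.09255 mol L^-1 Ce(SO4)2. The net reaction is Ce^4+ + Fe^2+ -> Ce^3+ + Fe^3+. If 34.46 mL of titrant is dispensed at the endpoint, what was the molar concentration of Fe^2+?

0.0844 M

n(Ce(SO4)2) = 0.09255 x 0.03446 = 0.003189 mol.
From the balanced equation, 1 mol Ce(SO4)2 reacts with 1 mol Fe^2+, so n(Fe^2+) = 0.003189 x 1/1 = 0.003189 mol.
[Fe^2+] = 0.003189 / 0.03777 L = 0.0844 M.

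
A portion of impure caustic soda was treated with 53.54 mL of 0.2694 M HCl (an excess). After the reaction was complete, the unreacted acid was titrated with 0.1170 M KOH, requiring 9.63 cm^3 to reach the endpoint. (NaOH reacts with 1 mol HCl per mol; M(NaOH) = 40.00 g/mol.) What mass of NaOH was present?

Total n(HCl) added = 0.2694 x 0.05354 = 0.01442 mol.
n(KOH) used = 0.1170 x 0.009630 = 0.001127 mol, which equals the excess n(HCl).
So n(HCl) consumed by the sample = 0.01442 - 0.001127 = 0.01330 mol.
n(NaOH) = 0.01330 / 1 = 0.01330 mol.
mass = 0.01330 mol x 40.00 g/mol = 0.532 g.

0.532 g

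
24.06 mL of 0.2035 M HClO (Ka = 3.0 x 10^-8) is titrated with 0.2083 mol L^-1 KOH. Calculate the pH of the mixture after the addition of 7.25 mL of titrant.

7.17

Initial n(HClO) = 0.2035 x 0.02406 = 0.004896 mol.
n(KOH) added = 0.2083 x 0.007250 = 0.001510 mol, converting that many moles of HClO to ClO-.
Remaining n(HClO) = 0.003386 mol; n(ClO-) = 0.001510 mol.
By Henderson-Hasselbalch, pH = pKa + log([A^-]/[HA]) = 7.52 + log(0.001510/0.003386) = 7.52 + (-0.35) = 7.17.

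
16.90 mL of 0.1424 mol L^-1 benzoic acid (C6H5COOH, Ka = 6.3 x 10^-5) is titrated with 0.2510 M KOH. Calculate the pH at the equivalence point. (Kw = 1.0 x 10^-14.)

n(C6H5COOH) = 0.1424 x 0.01690 = 0.002407 mol; V(KOH) at equivalence = 0.002407/0.2510 = 0.009588 L.
At equivalence all the acid is converted to C6H5COO-; total volume = 0.01690 + 0.009588 = 0.02649 L, so [C6H5COO-] = 0.002407/0.02649 = 0.09086 M.
Kb = Kw/Ka = 1.0e-14 / 6.3 x 10^-5 = 1.59e-10.
[OH^-] = sqrt(Kb x [C6H5COO-]) = sqrt(1.59e-10 x 0.09086) = 3.80e-6 M.
pOH = 5.42, so pH = 14.00 - 5.42 = 8.58.

8.58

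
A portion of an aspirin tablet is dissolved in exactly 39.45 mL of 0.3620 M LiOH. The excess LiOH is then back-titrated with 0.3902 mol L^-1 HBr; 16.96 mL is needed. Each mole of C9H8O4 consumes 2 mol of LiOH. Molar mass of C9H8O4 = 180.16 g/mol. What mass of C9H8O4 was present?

0.690 g

Total n(LiOH) added = 0.3620 x 0.03945 = 0.01428 mol.
n(HBr) used = 0.3902 x 0.01696 = 0.006618 mol, which equals the excess n(LiOH).
So n(LiOH) consumed by the sample = 0.01428 - 0.006618 = 0.007663 mol.
n(C9H8O4) = 0.007663 / 2 = 0.003832 mol.
mass = 0.003832 mol x 180.16 g/mol = 0.690 g.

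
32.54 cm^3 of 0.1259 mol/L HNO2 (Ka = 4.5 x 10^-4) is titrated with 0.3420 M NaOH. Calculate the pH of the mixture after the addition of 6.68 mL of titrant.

3.45

Initial n(HNO2) = 0.1259 x 0.03254 = 0.004097 mol.
n(NaOH) added = 0.3420 x 0.006680 = 0.002285 mol, converting that many moles of HNO2 to NO2-.
Remaining n(HNO2) = 0.001812 mol; n(NO2-) = 0.002285 mol.
By Henderson-Hasselbalch, pH = pKa + log([A^-]/[HA]) = 3.35 + log(0.002285/0.001812) = 3.35 + (+0.10) = 3.45.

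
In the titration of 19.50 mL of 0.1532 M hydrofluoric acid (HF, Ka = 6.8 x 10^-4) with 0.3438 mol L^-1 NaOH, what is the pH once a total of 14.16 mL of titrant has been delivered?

12.75

n(acid) = 0.1532 x 0.01950 = 0.002987 mol; n(NaOH) added = 0.3438 x 0.01416 = 0.004868 mol.
Base is in excess by 0.004868 - 0.002987 = 0.001881 mol in a total volume of 0.03366 L.
[OH^-] = 0.001881/0.03366 = 0.05588 M, so pOH = 1.25 and pH = 14.00 - 1.25 = 12.75.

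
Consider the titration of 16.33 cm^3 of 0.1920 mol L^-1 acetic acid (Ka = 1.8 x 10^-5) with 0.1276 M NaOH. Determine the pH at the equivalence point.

8.81

n(CH3COOH) = 0.1920 x 0.01633 = 0.003135 mol; V(NaOH) at equivalence = 0.003135/0.1276 = 0.02457 L.
At equivalence all the acid is converted to CH3COO-; total volume = 0.01633 + 0.02457 = 0.04090 L, so [CH3COO-] = 0.003135/0.04090 = 0.07666 M.
Kb = Kw/Ka = 1.0e-14 / 1.8 x 10^-5 = 5.56e-10.
[OH^-] = sqrt(Kb x [CH3COO-]) = sqrt(5.56e-10 x 0.07666) = 6.53e-6 M.
pOH = 5.19, so pH = 14.00 - 5.19 = 8.81.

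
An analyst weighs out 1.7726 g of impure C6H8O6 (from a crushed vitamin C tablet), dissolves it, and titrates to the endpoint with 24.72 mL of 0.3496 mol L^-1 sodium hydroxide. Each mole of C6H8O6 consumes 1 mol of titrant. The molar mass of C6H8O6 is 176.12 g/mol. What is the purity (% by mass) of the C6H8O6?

85.9%

n(NaOH) = 0.3496 x 0.02472 = 0.008642 mol.
n(C6H8O6) = 0.008642 / 1 = 0.008642 mol.
mass of C6H8O6 = 0.008642 x 176.12 = 1.522 g.
% purity = 1.522 / 1.7726 x 100 = 85.9%.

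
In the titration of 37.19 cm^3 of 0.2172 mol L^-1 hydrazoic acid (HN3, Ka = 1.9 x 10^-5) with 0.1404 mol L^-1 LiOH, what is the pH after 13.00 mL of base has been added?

Initial n(HN3) = 0.2172 x 0.03719 = 0.008078 mol.
n(LiOH) added = 0.1404 x 0.01300 = 0.001825 mol, converting that many moles of HN3 to N3-.
Remaining n(HN3) = 0.006252 mol; n(N3-) = 0.001825 mol.
By Henderson-Hasselbalch, pH = pKa + log([A^-]/[HA]) = 4.72 + log(0.001825/0.006252) = 4.72 + (-0.53) = 4.19.

4.19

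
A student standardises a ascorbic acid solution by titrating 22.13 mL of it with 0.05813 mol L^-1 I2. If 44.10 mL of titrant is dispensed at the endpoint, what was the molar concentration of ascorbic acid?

n(I2) = 0.05813 x 0.04410 = 0.002564 mol.
From the balanced equation, 1 mol I2 reacts with 1 mol ascorbic acid, so n(ascorbic acid) = 0.002564 x 1/1 = 0.002564 mol.
[ascorbic acid] = 0.002564 / 0.02213 L = 0.116 M.

0.116 M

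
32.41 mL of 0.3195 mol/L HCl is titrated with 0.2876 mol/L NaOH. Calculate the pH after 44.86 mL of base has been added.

12.52

n(acid) = 0.3195 x 0.03241 = 0.01035 mol; n(NaOH) added = 0.2876 x 0.04486 = 0.01290 mol.
Base is in excess by 0.01290 - 0.01035 = 0.002547 mol in a total volume of 0.07727 L.
[OH^-] = 0.002547/0.07727 = 0.03296 M, so pOH = 1.48 and pH = 14.00 - 1.48 = 12.52.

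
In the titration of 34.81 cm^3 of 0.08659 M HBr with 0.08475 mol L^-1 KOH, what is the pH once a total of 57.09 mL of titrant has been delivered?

n(acid) = 0.08659 x 0.03481 = 0.003014 mol; n(KOH) added = 0.08475 x 0.05709 = 0.004838 mol.
Base is in excess by 0.004838 - 0.003014 = 0.001824 mol in a total volume of 0.09190 L.
[OH^-] = 0.001824/0.09190 = 0.01985 M, so pOH = 1.70 and pH = 14.00 - 1.70 = 12.30.

12.30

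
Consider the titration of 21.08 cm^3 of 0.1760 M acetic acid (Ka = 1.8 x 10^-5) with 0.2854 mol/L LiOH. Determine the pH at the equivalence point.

8.89

n(CH3COOH) = 0.1760 x 0.02108 = 0.003710 mol; V(LiOH) at equivalence = 0.003710/0.2854 = 0.01300 L.
At equivalence all the acid is converted to CH3COO-; total volume = 0.02108 + 0.01300 = 0.03408 L, so [CH3COO-] = 0.003710/0.03408 = 0.1089 M.
Kb = Kw/Ka = 1.0e-14 / 1.8 x 10^-5 = 5.56e-10.
[OH^-] = sqrt(Kb x [CH3COO-]) = sqrt(5.56e-10 x 0.1089) = 7.78e-6 M.
pOH = 5.11, so pH = 14.00 - 5.11 = 8.89.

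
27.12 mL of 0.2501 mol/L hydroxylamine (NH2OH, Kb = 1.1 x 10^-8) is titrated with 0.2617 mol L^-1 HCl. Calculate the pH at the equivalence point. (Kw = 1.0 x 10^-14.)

3.47

n(NH2OH) = 0.2501 x 0.02712 = 0.006783 mol; V(HCl) at equivalence = 0.006783/0.2617 = 0.02592 L.
At equivalence the base is fully converted to NH3OH+; total volume = 0.05304 L, so [NH3OH+] = 0.006783/0.05304 = 0.1279 M.
Ka(NH3OH+) = Kw/Kb = 1.0e-14 / 1.1 x 10^-8 = 9.09e-7.
[H^+] = sqrt(Ka x [NH3OH+]) = sqrt(9.09e-7 x 0.1279) = 0.000341 M.
pH = -log(0.000341) = 3.47.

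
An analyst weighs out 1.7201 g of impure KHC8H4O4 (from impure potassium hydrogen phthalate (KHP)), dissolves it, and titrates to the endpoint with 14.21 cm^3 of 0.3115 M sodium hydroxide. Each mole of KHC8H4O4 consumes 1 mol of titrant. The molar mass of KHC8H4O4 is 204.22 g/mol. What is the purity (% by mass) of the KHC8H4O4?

n(NaOH) = 0.3115 x 0.01421 = 0.004426 mol.
n(KHC8H4O4) = 0.004426 / 1 = 0.004426 mol.
mass of KHC8H4O4 = 0.004426 x 204.22 = 0.9040 g.
% purity = 0.9040 / 1.7201 x 100 = 52.6%.

52.6%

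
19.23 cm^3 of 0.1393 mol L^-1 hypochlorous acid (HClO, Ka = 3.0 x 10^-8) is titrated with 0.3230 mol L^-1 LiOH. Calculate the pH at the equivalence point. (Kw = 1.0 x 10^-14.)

10.26

n(HClO) = 0.1393 x 0.01923 = 0.002679 mol; V(LiOH) at equivalence = 0.002679/0.3230 = 0.008293 L.
At equivalence all the acid is converted to ClO-; total volume = 0.01923 + 0.008293 = 0.02752 L, so [ClO-] = 0.002679/0.02752 = 0.09733 M.
Kb = Kw/Ka = 1.0e-14 / 3.0 x 10^-8 = 3.33e-7.
[OH^-] = sqrt(Kb x [ClO-]) = sqrt(3.33e-7 x 0.09733) = 0.000180 M.
pOH = 3.74, so pH = 14.00 - 3.74 = 10.26.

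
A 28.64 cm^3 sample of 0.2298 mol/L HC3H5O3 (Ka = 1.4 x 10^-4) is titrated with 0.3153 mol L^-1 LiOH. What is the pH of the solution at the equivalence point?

8.49

n(HC3H5O3) = 0.2298 x 0.02864 = 0.006581 mol; V(LiOH) at equivalence = 0.006581/0.3153 = 0.02087 L.
At equivalence all the acid is converted to C3H5O3-; total volume = 0.02864 + 0.02087 = 0.04951 L, so [C3H5O3-] = 0.006581/0.04951 = 0.1329 M.
Kb = Kw/Ka = 1.0e-14 / 1.4 x 10^-4 = 7.14e-11.
[OH^-] = sqrt(Kb x [C3H5O3-]) = sqrt(7.14e-11 x 0.1329) = 3.08e-6 M.
pOH = 5.51, so pH = 14.00 - 5.51 = 8.49.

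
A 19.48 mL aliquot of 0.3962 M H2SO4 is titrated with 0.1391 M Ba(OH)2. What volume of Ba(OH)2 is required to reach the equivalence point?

55.5 mL

n(H2SO4) = 0.3962 mol/L x 0.01948 L = 0.007718 mol.
At equivalence n(Ba(OH)2) = n(H2SO4) = 0.007718 mol.
V(Ba(OH)2) = 0.007718 / 0.1391 = 0.05549 L = 55.5 mL.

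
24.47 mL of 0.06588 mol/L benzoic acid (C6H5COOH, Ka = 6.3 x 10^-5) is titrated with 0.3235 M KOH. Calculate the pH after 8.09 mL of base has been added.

n(acid) = 0.06588 x 0.02447 = 0.001612 mol; n(KOH) added = 0.3235 x 0.008090 = 0.002617 mol.
Base is in excess by 0.002617 - 0.001612 = 0.001005 mol in a total volume of 0.03256 L.
[OH^-] = 0.001005/0.03256 = 0.03087 M, so pOH = 1.51 and pH = 14.00 - 1.51 = 12.49.

12.49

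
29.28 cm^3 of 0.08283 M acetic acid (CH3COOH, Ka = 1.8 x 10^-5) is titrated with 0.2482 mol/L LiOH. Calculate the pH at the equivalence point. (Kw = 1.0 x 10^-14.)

8.77

n(CH3COOH) = 0.08283 x 0.02928 = 0.002425 mol; V(LiOH) at equivalence = 0.002425/0.2482 = 0.009771 L.
At equivalence all the acid is converted to CH3COO-; total volume = 0.02928 + 0.009771 = 0.03905 L, so [CH3COO-] = 0.002425/0.03905 = 0.06210 M.
Kb = Kw/Ka = 1.0e-14 / 1.8 x 10^-5 = 5.56e-10.
[OH^-] = sqrt(Kb x [CH3COO-]) = sqrt(5.56e-10 x 0.06210) = 5.87e-6 M.
pOH = 5.23, so pH = 14.00 - 5.23 = 8.77.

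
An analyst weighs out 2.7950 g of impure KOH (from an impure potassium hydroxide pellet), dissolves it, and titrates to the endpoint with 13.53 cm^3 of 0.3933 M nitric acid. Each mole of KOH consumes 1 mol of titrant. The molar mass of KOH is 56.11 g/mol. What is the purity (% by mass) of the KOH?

n(HNO3) = 0.3933 x 0.01353 = 0.005321 mol.
n(KOH) = 0.005321 / 1 = 0.005321 mol.
mass of KOH = 0.005321 x 56.11 = 0.2986 g.
% purity = 0.2986 / 2.7950 x 100 = 10.7%.

10.7%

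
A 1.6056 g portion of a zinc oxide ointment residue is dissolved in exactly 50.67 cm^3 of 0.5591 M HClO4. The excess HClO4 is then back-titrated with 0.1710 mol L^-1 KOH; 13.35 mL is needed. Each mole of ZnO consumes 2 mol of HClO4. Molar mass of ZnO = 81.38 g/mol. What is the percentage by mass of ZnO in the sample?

Total n(HClO4) added = 0.5591 x 0.05067 = 0.02833 mol.
n(KOH) used = 0.1710 x 0.01335 = 0.002283 mol, which equals the excess n(HClO4).
So n(HClO4) consumed by the sample = 0.02833 - 0.002283 = 0.02605 mol.
n(ZnO) = 0.02605 / 2 = 0.01302 mol.
mass ZnO = 0.01302 x 81.38 = 1.060 g, so %ZnO = 1.060/1.6056 x 100 = 66.0%.

66.0%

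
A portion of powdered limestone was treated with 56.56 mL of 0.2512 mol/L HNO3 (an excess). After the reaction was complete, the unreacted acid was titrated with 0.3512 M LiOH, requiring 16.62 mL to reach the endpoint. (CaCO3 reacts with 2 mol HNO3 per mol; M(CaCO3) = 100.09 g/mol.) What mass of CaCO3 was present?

0.419 g

Total n(HNO3) added = 0.2512 x 0.05656 = 0.01421 mol.
n(LiOH) used = 0.3512 x 0.01662 = 0.005837 mol, which equals the excess n(HNO3).
So n(HNO3) consumed by the sample = 0.01421 - 0.005837 = 0.008371 mol.
n(CaCO3) = 0.008371 / 2 = 0.004185 mol.
mass = 0.004185 mol x 100.09 g/mol = 0.419 g.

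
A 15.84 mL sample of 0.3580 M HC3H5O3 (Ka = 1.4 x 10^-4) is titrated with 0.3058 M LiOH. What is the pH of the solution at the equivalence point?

n(HC3H5O3) = 0.3580 x 0.01584 = 0.005671 mol; V(LiOH) at equivalence = 0.005671/0.3058 = 0.01854 L.
At equivalence all the acid is converted to C3H5O3-; total volume = 0.01584 + 0.01854 = 0.03438 L, so [C3H5O3-] = 0.005671/0.03438 = 0.1649 M.
Kb = Kw/Ka = 1.0e-14 / 1.4 x 10^-4 = 7.14e-11.
[OH^-] = sqrt(Kb x [C3H5O3-]) = sqrt(7.14e-11 x 0.1649) = 3.43e-6 M.
pOH = 5.46, so pH = 14.00 - 5.46 = 8.54.

8.54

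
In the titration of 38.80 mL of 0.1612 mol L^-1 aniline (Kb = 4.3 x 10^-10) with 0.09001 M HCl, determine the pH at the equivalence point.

n(C6H5NH2) = 0.1612 x 0.03880 = 0.006255 mol; V(HCl) at equivalence = 0.006255/0.09001 = 0.06949 L.
At equivalence the base is fully converted to C6H5NH3+; total volume = 0.1083 L, so [C6H5NH3+] = 0.006255/0.1083 = 0.05776 M.
Ka(C6H5NH3+) = Kw/Kb = 1.0e-14 / 4.3 x 10^-10 = 2.33e-5.
[H^+] = sqrt(Ka x [C6H5NH3+]) = sqrt(2.33e-5 x 0.05776) = 0.00116 M.
pH = -log(0.00116) = 2.94.

2.94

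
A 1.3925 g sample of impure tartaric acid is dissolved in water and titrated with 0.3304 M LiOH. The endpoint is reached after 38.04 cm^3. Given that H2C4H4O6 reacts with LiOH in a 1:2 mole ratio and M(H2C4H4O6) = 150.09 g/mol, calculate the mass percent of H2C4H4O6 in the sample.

67.7%

n(LiOH) = 0.3304 x 0.03804 = 0.01257 mol.
n(H2C4H4O6) = 0.01257 / 2 = 0.006284 mol.
mass of H2C4H4O6 = 0.006284 x 150.09 = 0.9432 g.
% purity = 0.9432 / 1.3925 x 100 = 67.7%.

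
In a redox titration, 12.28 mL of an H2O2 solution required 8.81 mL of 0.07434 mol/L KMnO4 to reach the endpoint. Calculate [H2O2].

n(KMnO4) = 0.07434 x 0.008810 = 0.0006549 mol.
From the balanced equation, 2 mol KMnO4 reacts with 5 mol H2O2, so n(H2O2) = 0.0006549 x 5/2 = 0.001637 mol.
[H2O2] = 0.001637 / 0.01228 L = 0.133 M.

0.133 M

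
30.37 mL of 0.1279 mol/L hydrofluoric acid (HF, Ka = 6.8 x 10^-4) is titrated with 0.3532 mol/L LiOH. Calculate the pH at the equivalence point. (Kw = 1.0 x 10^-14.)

n(HF) = 0.1279 x 0.03037 = 0.003884 mol; V(LiOH) at equivalence = 0.003884/0.3532 = 0.01100 L.
At equivalence all the acid is converted to F-; total volume = 0.03037 + 0.01100 = 0.04137 L, so [F-] = 0.003884/0.04137 = 0.09390 M.
Kb = Kw/Ka = 1.0e-14 / 6.8 x 10^-4 = 1.47e-11.
[OH^-] = sqrt(Kb x [F-]) = sqrt(1.47e-11 x 0.09390) = 1.18e-6 M.
pOH = 5.93, so pH = 14.00 - 5.93 = 8.07.

8.07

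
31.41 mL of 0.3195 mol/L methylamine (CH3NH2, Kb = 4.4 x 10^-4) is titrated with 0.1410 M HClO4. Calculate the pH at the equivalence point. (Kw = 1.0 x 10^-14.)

5.83

n(CH3NH2) = 0.3195 x 0.03141 = 0.01004 mol; V(HClO4) at equivalence = 0.01004/0.1410 = 0.07117 L.
At equivalence the base is fully converted to CH3NH3+; total volume = 0.1026 L, so [CH3NH3+] = 0.01004/0.1026 = 0.09783 M.
Ka(CH3NH3+) = Kw/Kb = 1.0e-14 / 4.4 x 10^-4 = 2.27e-11.
[H^+] = sqrt(Ka x [CH3NH3+]) = sqrt(2.27e-11 x 0.09783) = 1.49e-6 M.
pH = -log(1.49e-6) = 5.83.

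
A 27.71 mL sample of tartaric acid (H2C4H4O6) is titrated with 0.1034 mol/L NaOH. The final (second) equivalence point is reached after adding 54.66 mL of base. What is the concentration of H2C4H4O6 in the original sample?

0.102 M

n(NaOH) = 0.1034 x 0.05466 = 0.005652 mol.
At the final (second) equivalence point, 2 mol OH^- react per mol H2C4H4O6, so n(H2C4H4O6) = 0.005652 / 2 = 0.002826 mol.
[H2C4H4O6] = 0.002826 / 0.02771 L = 0.102 M.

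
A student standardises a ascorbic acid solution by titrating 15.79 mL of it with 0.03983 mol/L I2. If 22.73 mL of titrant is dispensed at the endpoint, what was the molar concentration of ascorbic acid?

n(I2) = 0.03983 x 0.02273 = 0.0009053 mol.
From the balanced equation, 1 mol I2 reacts with 1 mol ascorbic acid, so n(ascorbic acid) = 0.0009053 x 1/1 = 0.0009053 mol.
[ascorbic acid] = 0.0009053 / 0.01579 L = 0.0573 M.

0.0573 M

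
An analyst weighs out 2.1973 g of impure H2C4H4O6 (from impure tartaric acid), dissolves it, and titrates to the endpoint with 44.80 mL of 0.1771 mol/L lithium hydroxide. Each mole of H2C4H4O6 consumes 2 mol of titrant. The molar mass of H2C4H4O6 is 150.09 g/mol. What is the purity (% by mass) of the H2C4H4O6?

27.1%

n(LiOH) = 0.1771 x 0.04480 = 0.007934 mol.
n(H2C4H4O6) = 0.007934 / 2 = 0.003967 mol.
mass of H2C4H4O6 = 0.003967 x 150.09 = 0.5954 g.
% purity = 0.5954 / 2.1973 x 100 = 27.1%.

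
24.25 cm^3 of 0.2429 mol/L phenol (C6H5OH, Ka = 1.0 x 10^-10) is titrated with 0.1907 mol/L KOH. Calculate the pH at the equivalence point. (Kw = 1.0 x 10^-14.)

n(C6H5OH) = 0.2429 x 0.02425 = 0.005890 mol; V(KOH) at equivalence = 0.005890/0.1907 = 0.03089 L.
At equivalence all the acid is converted to C6H5O-; total volume = 0.02425 + 0.03089 = 0.05514 L, so [C6H5O-] = 0.005890/0.05514 = 0.1068 M.
Kb = Kw/Ka = 1.0e-14 / 1.0 x 10^-10 = 0.000100.
[OH^-] = sqrt(Kb x [C6H5O-]) = sqrt(0.000100 x 0.1068) = 0.00327 M.
pOH = 2.49, so pH = 14.00 - 2.49 = 11.51.

11.51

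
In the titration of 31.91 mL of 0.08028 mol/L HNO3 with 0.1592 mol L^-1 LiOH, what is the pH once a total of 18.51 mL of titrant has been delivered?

11.88

n(acid) = 0.08028 x 0.03191 = 0.002562 mol; n(LiOH) added = 0.1592 x 0.01851 = 0.002947 mol.
Base is in excess by 0.002947 - 0.002562 = 0.0003851 mol in a total volume of 0.05042 L.
[OH^-] = 0.0003851/0.05042 = 0.007637 M, so pOH = 2.12 and pH = 14.00 - 2.12 = 11.88.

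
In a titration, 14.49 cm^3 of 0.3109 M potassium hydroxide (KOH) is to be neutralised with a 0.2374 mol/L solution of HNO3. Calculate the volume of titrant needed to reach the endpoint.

19.0 mL

n(KOH) = 0.3109 mol/L x 0.01449 L = 0.004505 mol.
At equivalence n(HNO3) = n(KOH) = 0.004505 mol.
V(HNO3) = 0.004505 / 0.2374 = 0.01898 L = 19.0 mL.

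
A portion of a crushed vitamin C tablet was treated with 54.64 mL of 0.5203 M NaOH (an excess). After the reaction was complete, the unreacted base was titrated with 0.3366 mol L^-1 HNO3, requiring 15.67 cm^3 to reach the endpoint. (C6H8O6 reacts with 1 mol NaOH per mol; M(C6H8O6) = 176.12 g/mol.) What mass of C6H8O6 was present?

4.08 g

Total n(NaOH) added = 0.5203 x 0.05464 = 0.02843 mol.
n(HNO3) used = 0.3366 x 0.01567 = 0.005275 mol, which equals the excess n(NaOH).
So n(NaOH) consumed by the sample = 0.02843 - 0.005275 = 0.02315 mol.
n(C6H8O6) = 0.02315 / 1 = 0.02315 mol.
mass = 0.02315 mol x 176.12 g/mol = 4.08 g.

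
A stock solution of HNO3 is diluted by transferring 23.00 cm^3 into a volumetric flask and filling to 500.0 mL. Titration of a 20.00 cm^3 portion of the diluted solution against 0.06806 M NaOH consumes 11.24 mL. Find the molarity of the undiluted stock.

0.832 M

n(NaOH) = 0.06806 x 0.01124 = 0.0007650 mol.
n(HNO3) in the aliquot = 0.0007650 mol.
[diluted HNO3] = 0.0007650 / 0.02000 = 0.03825 M.
Dilution factor = 500.0/23.00 = 21.74, so [stock] = 0.03825 x 21.74 = 0.832 M.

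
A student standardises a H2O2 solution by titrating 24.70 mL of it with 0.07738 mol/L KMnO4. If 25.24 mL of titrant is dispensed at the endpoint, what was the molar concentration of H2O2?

0.198 M

n(KMnO4) = 0.07738 x 0.02524 = 0.001953 mol.
From the balanced equation, 2 mol KMnO4 reacts with 5 mol H2O2, so n(H2O2) = 0.001953 x 5/2 = 0.004883 mol.
[H2O2] = 0.004883 / 0.02470 L = 0.198 M.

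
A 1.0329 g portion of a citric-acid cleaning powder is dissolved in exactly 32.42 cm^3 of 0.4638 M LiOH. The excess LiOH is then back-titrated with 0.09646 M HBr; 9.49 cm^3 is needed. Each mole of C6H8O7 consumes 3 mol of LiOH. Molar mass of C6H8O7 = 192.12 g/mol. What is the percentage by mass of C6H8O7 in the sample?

Total n(LiOH) added = 0.4638 x 0.03242 = 0.01504 mol.
n(HBr) used = 0.09646 x 0.009490 = 0.0009154 mol, which equals the excess n(LiOH).
So n(LiOH) consumed by the sample = 0.01504 - 0.0009154 = 0.01412 mol.
n(C6H8O7) = 0.01412 / 3 = 0.004707 mol.
mass C6H8O7 = 0.004707 x 192.12 = 0.9043 g, so %C6H8O7 = 0.9043/1.0329 x 100 = 87.6%.

87.6%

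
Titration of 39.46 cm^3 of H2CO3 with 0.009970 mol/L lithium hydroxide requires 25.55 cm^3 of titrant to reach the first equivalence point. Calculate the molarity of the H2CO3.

n(LiOH) = 0.009970 x 0.02555 = 0.0002547 mol.
At the first equivalence point, 1 mol OH^- react per mol H2CO3, so n(H2CO3) = 0.0002547 / 1 = 0.0002547 mol.
[H2CO3] = 0.0002547 / 0.03946 L = 0.00646 M.

0.00646 M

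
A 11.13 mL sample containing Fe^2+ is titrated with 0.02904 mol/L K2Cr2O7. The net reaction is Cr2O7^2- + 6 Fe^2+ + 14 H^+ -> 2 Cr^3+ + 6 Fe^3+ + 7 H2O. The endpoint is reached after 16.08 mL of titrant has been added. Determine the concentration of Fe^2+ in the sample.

n(K2Cr2O7) = 0.02904 x 0.01608 = 0.0004670 mol.
From the balanced equation, 1 mol K2Cr2O7 reacts with 6 mol Fe^2+, so n(Fe^2+) = 0.0004670 x 6/1 = 0.002802 mol.
[Fe^2+] = 0.002802 / 0.01113 L = 0.252 M.

0.252 M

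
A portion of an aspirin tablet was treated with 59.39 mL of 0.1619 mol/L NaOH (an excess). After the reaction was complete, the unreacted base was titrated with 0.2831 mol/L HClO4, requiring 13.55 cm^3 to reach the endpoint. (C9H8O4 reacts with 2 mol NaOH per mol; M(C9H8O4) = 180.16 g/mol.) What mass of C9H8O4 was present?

0.521 g

Total n(NaOH) added = 0.1619 x 0.05939 = 0.009615 mol.
n(HClO4) used = 0.2831 x 0.01355 = 0.003836 mol, which equals the excess n(NaOH).
So n(NaOH) consumed by the sample = 0.009615 - 0.003836 = 0.005779 mol.
n(C9H8O4) = 0.005779 / 2 = 0.002890 mol.
mass = 0.002890 mol x 180.16 g/mol = 0.521 g.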